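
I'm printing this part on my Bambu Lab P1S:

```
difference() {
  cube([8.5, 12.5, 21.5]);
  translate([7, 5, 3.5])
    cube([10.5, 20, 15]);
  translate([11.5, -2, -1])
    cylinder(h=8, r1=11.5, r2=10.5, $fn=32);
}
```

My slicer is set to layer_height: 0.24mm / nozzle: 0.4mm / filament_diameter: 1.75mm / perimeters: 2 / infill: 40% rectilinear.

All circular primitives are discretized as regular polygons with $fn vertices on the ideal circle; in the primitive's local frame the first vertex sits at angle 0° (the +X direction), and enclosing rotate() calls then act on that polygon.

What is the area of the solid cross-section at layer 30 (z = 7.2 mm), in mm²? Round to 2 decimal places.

At z = 7.2 mm: the 8.5×12.5 cube contributes its full rectangle (area 106.25 mm²); the cube at (7, 5) is present — its section is the full 10.5×20 rectangle (area 210.00 mm²); the cone at (11.5, -2) is not intersected at this z (z outside [-1, 7]); Taking the first minus the rest: starting from the 8.5×12.5 cube (106.25 mm²), the 10.5×20 cube at (7, 5) partially overlaps it — only the 11.25 mm² overlap (of its 210.00 mm²) is removed, clipping the outline — area = 95.00 mm². Overall, the cross-section is a single solid region. Net area = 95.00 mm².

95.00 mm²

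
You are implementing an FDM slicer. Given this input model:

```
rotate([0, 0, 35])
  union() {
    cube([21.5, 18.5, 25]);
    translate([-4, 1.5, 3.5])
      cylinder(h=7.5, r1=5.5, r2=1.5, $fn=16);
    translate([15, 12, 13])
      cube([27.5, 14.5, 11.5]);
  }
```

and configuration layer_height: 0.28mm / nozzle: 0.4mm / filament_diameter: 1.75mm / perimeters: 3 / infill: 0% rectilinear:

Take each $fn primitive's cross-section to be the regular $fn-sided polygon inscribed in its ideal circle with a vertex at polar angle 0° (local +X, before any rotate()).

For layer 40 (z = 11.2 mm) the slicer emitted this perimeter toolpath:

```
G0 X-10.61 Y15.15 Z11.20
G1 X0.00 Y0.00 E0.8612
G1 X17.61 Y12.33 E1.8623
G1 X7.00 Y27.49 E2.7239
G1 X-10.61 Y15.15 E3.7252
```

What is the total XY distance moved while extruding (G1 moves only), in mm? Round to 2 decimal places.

Sum the Euclidean lengths of each G1 segment: total = 80.00 mm.

80.00 mm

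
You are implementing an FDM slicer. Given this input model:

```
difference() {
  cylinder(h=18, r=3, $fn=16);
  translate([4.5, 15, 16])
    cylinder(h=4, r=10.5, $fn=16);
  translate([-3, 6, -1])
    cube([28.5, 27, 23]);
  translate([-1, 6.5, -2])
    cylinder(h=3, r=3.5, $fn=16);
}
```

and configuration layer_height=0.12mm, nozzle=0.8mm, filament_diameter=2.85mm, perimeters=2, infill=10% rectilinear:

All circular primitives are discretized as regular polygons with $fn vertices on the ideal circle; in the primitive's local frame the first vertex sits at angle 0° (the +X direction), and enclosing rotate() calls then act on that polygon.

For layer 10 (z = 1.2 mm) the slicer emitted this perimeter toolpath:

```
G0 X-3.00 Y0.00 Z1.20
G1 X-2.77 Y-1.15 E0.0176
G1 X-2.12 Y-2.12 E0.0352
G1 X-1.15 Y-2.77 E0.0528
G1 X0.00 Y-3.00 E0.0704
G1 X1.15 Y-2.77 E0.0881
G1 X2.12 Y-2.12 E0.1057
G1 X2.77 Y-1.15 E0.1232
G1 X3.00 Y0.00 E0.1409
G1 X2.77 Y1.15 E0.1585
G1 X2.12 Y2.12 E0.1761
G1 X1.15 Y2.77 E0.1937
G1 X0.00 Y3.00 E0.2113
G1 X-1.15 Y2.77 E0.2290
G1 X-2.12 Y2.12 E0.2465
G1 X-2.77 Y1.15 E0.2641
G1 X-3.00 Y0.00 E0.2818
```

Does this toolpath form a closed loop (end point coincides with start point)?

Start point (G0): (-3.00, 0.00). End point (last G1): the path returns to the start — closed.

yes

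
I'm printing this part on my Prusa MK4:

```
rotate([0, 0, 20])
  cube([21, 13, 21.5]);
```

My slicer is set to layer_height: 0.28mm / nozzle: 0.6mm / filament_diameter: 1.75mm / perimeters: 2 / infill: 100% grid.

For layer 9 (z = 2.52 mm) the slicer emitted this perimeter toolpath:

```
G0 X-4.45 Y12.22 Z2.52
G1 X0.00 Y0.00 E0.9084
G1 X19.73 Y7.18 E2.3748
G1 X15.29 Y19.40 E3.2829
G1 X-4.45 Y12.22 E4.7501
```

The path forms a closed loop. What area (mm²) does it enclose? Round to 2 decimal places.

273.08 mm²

Apply the shoelace formula to the sequence of (X, Y) vertices; enclosed area = 273.08 mm².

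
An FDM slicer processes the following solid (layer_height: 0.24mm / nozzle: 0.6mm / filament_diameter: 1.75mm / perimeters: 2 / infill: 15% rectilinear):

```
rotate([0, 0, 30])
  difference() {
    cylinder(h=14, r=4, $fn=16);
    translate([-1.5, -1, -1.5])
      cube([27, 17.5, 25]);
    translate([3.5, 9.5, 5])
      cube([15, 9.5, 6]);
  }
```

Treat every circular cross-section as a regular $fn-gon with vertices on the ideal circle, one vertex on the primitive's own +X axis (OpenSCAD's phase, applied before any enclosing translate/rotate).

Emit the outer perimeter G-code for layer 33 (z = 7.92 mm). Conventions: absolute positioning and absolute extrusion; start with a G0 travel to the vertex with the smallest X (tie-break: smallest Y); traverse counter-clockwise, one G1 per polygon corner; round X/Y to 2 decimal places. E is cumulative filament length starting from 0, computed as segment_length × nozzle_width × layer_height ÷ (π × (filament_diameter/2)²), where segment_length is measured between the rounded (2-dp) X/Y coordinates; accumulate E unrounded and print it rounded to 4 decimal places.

At z = 7.92 mm: the r=4 cylinder gives a regular 16-gon of circumradius 4 (constant along its height); the cube at (-1.5, -1) is present — its section is the full 27×17.5 rectangle; the cube at (3.5, 9.5) (footprint 15×9.5) is included at this height; Subtracting the remaining from the first: starting from the r=4 cylinder, the 27×17.5 cube at (-1.5, -1) partially overlaps it — only the 23.42 mm² overlap (of its 472.50 mm²) is removed, clipping the outline; the 15×9.5 cube at (3.5, 9.5) misses the remaining region (no effect) — 1 connected region; (whole slice rotated 30° about Z — lengths, areas and connectivity unchanged). The outline is a single polygon with 14 vertices. Extrusion per mm of travel: 0.6 × 0.24 / (π × 0.875²) = 0.059868. Accumulating E over each segment gives final E = 1.5678.

G0 X-3.97 Y-0.52 Z7.92
G1 X-3.46 Y-2.00 E0.0937
G1 X-2.44 Y-3.17 E0.1866
G1 X-1.04 Y-3.86 E0.2801
G1 X0.52 Y-3.97 E0.3737
G1 X2.00 Y-3.46 E0.4674
G1 X3.17 Y-2.44 E0.5604
G1 X3.86 Y-1.04 E0.6538
G1 X3.97 Y0.52 E0.7474
G1 X3.79 Y1.03 E0.7798
G1 X-0.80 Y-1.62 E1.0971
G1 X-3.15 Y2.46 E1.3790
G1 X-3.17 Y2.44 E1.3807
G1 X-3.86 Y1.04 E1.4741
G1 X-3.97 Y-0.52 E1.5678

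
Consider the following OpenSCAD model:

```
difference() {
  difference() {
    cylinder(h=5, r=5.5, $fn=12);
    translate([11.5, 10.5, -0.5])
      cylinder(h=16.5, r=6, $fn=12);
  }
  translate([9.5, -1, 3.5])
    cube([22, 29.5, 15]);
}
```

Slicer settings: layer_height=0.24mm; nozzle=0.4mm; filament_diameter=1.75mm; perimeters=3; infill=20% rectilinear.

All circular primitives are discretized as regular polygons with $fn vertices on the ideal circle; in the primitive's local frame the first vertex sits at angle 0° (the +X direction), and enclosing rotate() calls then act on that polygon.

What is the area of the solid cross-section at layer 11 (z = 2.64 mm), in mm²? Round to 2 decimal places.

At z = 2.64 mm: the r=5.5 cylinder gives a regular 12-gon of circumradius 5.5 (constant along its height) (area = (12/2)·5.500²·sin(360°/12) = 90.75 mm²); the r=6 cylinder at (11.5, 10.5) contributes a regular 12-gon of circumradius 6 (area = (12/2)·6.000²·sin(360°/12) = 108.00 mm²); Subtracting the remaining from the first: starting from the r=5.5 cylinder (90.75 mm²), the r=6 cylinder at (11.5, 10.5) misses the remaining region (no effect) — area = 90.75 mm²; the cube at (9.5, -1) does not reach this height (z outside [3.5, 18.5]); Subtracting the remaining from the first: none of the subtracted shapes is present at this height, so that combined region is unchanged — area = 90.75 mm². Overall, the cross-section is a single solid region. Net area = 90.75 mm².

90.75 mm²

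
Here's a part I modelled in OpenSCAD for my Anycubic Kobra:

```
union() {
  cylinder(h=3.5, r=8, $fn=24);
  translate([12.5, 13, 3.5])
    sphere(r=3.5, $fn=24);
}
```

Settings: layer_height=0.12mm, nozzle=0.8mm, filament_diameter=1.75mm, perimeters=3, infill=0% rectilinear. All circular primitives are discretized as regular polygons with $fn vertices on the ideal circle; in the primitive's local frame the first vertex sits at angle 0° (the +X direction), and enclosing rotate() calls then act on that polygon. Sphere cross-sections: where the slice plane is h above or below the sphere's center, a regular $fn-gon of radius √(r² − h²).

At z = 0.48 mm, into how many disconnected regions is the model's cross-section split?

At z = 0.48 mm: the r=8 cylinder gives a regular 24-gon of circumradius 8 (constant along its height); the r=3.5 sphere at (12.5, 13) slices to a regular 24-gon of circumradius 1.769 (√(r²−h²) with h=3.02 from center); Taking the union: the 2 present regions are separate (no shared area or edge), so areas and boundary lengths simply add and each stays a separate island — 2 connected regions. The result has 2 disconnected regions.

2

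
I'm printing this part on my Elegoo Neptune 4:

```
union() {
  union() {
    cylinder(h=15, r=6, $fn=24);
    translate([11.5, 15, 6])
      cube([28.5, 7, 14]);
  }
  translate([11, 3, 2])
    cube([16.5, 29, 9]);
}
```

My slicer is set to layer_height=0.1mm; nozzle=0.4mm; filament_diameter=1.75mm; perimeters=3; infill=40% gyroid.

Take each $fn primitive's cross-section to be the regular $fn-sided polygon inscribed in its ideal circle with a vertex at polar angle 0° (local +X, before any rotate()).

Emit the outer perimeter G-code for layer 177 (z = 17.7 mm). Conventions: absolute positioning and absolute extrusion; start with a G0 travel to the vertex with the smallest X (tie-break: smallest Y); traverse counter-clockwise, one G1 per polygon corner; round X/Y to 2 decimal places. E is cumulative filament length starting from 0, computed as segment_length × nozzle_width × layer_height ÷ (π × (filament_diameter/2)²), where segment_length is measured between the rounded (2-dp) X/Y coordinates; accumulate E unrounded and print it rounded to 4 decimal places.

G0 X11.50 Y15.00 Z17.70
G1 X40.00 Y15.00 E0.4740
G1 X40.00 Y22.00 E0.5904
G1 X11.50 Y22.00 E1.0643
G1 X11.50 Y15.00 E1.1807

At z = 17.7 mm: the cylinder is not intersected at this z (z outside [0, 15]); the cube at (11.5, 15) (footprint 28.5×7) is included at this height; Taking the union: only the 28.5×7 cube at (11.5, 15) is present, so the union is just that shape — 1 connected region; the cube at (11, 3) is absent (z outside [2, 11]); Taking the union: only that combined region is present, so the union is just that shape — 1 connected region. The outline is a single polygon with 4 vertices. Extrusion per mm of travel: 0.4 × 0.1 / (π × 0.875²) = 0.016630. Accumulating E over each segment gives final E = 1.1807.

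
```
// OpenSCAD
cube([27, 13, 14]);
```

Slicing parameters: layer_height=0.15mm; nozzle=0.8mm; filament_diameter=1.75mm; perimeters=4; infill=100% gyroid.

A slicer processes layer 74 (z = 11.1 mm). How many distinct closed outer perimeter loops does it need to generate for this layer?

At z = 11.1 mm: the cube (footprint 27×13) is included at this height. The result has 1 disconnected region.

1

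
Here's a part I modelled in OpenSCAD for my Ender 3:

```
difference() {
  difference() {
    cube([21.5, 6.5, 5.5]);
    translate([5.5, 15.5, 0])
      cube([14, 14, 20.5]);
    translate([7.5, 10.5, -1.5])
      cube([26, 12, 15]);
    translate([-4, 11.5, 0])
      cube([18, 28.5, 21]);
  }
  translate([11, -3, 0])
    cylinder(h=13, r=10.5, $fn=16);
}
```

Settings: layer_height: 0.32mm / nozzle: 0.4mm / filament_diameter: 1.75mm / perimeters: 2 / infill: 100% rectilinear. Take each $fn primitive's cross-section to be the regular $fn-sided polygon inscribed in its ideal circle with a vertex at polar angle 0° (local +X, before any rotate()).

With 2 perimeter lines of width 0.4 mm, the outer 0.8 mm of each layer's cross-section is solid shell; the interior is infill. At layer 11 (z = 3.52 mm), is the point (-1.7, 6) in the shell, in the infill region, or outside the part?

At z = 3.52 mm: the cube (footprint 21.5×6.5) is included at this height; the cube at (5.5, 15.5) (footprint 14×14) is included at this height; the cube at (7.5, 10.5) is present — its section is the full 26×12 rectangle; the cube at (-4, 11.5) (footprint 18×28.5) is included at this height; Taking the first minus the rest: starting from the 21.5×6.5 cube, the 14×14 cube at (5.5, 15.5) misses the remaining region (no effect); the 26×12 cube at (7.5, 10.5) misses the remaining region (no effect); the 18×28.5 cube at (-4, 11.5) misses the remaining region (no effect) — 1 connected region; the r=10.5 cylinder at (11, -3) contributes a regular 16-gon of circumradius 10.5; After the difference (first − rest): starting from that combined region, the r=10.5 cylinder at (11, -3) partially overlaps it — only the 102.67 mm² overlap (of its 337.53 mm²) is removed, clipping the outline — 2 connected regions. Overall, the cross-section has 2 separate islands. The nearest boundary edge runs (0.00, 0.00)→(0.00, 6.50); distance from the point to it = 1.70 mm. The point is not inside any of the regions above, so it lies outside the cross-section (1.70 mm from the nearest boundary).

outside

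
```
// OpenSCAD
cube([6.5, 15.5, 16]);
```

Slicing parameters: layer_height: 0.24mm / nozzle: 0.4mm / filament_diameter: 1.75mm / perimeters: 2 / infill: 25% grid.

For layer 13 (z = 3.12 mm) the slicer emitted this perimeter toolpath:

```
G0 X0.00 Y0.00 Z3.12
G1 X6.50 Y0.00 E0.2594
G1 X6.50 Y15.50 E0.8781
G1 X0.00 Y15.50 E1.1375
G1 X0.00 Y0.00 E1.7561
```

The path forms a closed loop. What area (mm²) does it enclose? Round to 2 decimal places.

Apply the shoelace formula to the sequence of (X, Y) vertices; enclosed area = 100.75 mm².

100.75 mm²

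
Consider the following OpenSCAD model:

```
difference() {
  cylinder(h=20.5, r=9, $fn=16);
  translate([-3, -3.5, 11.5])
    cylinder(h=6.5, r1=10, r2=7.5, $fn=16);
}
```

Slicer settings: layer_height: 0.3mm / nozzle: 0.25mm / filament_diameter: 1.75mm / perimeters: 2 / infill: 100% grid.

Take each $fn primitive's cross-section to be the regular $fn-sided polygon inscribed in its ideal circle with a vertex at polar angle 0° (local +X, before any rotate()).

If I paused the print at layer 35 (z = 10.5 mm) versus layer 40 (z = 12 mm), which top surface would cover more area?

Layer 35 (z = 10.5): the r=9 cylinder gives a regular 16-gon of circumradius 9 (constant along its height) (area = (16/2)·9.000²·sin(360°/16) = 247.98 mm²); the cone at (-3, -3.5) is absent (z outside [11.5, 18]); Taking the first minus the rest: none of the subtracted shapes is present at this height, so the r=9 cylinder is unchanged — area = 247.98 mm². So its area = 247.98 mm². Layer 40 (z = 12): the r=9 cylinder gives a regular 16-gon of circumradius 9 (constant along its height) (area = (16/2)·9.000²·sin(360°/16) = 247.98 mm²); the cone at (-3, -3.5) (r1=10→r2=7.5) has section circumradius 9.808 here — a regular 16-gon (area = (16/2)·9.808²·sin(360°/16) = 294.49 mm²); Subtracting the remaining from the first: starting from the r=9 cylinder (247.98 mm²), the cone at (-3, -3.5) partially overlaps it — only the 185.17 mm² overlap (of its 294.49 mm²) is removed, clipping the outline — area = 62.81 mm². So its area = 62.81 mm². Layer 35 is larger (247.98 vs 62.81 mm²).

layer 35 (z = 10.5 mm)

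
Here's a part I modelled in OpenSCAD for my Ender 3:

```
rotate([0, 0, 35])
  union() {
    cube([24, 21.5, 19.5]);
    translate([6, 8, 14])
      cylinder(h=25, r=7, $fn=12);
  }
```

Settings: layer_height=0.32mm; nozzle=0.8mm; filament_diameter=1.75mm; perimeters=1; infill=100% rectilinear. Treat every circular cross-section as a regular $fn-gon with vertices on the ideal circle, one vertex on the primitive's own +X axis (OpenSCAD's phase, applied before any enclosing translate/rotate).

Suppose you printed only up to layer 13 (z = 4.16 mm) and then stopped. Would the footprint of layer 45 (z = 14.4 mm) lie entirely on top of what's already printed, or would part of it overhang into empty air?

part overhangs

Compare the two slices. At z = 4.16: the cube (footprint 24×21.5) is included at this height (area 516.00 mm²); the cylinder at (6, 8) does not reach this height (z outside [14, 39]); Merging all regions: only the 24×21.5 cube is present, so the union is just that shape — area = 516.00 mm²; (whole slice rotated 35° about Z — lengths, areas and connectivity unchanged). At z = 14.4: the cube is present — its section is the full 24×21.5 rectangle (area 516.00 mm²); the r=7 cylinder at (6, 8) contributes a regular 12-gon of circumradius 7 (area = (12/2)·7.000²·sin(360°/12) = 147.00 mm²); Combining (union): the regions partially overlap — summed areas 663.00 mm² minus the doubly-counted overlap 143.28 mm² gives 519.72 mm² — area = 519.72 mm²; (rotated 35° about Z; rotation is an isometry so areas/perimeters/island counts are preserved). Checking containment: at z = 14.4 the cross-section extends beyond the z = 4.16 cross-section by about 3.72 mm².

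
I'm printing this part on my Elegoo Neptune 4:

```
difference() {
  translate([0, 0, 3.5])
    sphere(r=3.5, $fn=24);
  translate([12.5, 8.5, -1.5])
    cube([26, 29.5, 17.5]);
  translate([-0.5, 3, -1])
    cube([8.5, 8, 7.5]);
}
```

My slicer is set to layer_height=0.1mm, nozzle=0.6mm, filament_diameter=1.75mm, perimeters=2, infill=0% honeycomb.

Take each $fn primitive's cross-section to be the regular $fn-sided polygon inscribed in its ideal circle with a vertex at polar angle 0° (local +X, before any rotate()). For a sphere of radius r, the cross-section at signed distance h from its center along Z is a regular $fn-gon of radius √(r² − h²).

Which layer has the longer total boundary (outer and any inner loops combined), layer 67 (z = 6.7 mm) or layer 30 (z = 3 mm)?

layer 30 (z = 3 mm)

Layer 67 (z = 6.7): the r=3.5 sphere slices to a regular 24-gon of circumradius 1.418 (√(r²−h²) with h=3.2 from center) (perimeter = 2·24·1.418·sin(180°/24) = 8.88 mm); the cube at (12.5, 8.5) (footprint 26×29.5) is included at this height (perimeter 111.00 mm); the cube at (-0.5, 3) is absent (z outside [-1, 6.5]); Subtracting the remaining from the first: starting from the r=3.5 sphere, the 26×29.5 cube at (12.5, 8.5) misses the remaining region (no effect) — boundary = 8.88 mm. So its perimeter = 8.88 mm. Layer 30 (z = 3): the r=3.5 sphere contributes a regular 24-gon of circumradius √(3.5²−0.5²) = 3.464 (perimeter = 2·24·3.464·sin(180°/24) = 21.70 mm); the 26×29.5 cube at (12.5, 8.5) contributes its full rectangle (perimeter 111.00 mm); the cube at (-0.5, 3) (footprint 8.5×8) is included at this height (perimeter 33.00 mm); After the difference (first − rest): starting from the r=3.5 sphere, the 26×29.5 cube at (12.5, 8.5) misses the remaining region (no effect); the 8.5×8 cube at (-0.5, 3) partially overlaps it — only the 0.72 mm² overlap (of its 68.00 mm²) is removed, clipping the outline — boundary = 22.02 mm. So its perimeter = 22.02 mm. Layer 30 is larger (22.02 vs 8.88 mm).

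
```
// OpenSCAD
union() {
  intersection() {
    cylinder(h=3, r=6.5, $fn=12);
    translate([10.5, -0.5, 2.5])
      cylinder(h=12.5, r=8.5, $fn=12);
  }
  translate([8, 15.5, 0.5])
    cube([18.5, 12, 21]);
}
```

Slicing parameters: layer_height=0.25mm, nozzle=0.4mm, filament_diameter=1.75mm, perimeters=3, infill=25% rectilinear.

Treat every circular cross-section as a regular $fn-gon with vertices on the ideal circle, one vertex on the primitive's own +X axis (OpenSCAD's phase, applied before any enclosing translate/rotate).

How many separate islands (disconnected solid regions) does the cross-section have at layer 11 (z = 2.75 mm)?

At z = 2.75 mm: the r=6.5 cylinder contributes a regular 12-gon of circumradius 6.5; the cylinder at (10.5, -0.5): section is a regular 12-gon, circumradius r=8.5; Keeping only the common overlap: the r=8.5 cylinder at (10.5, -0.5) partially overlaps the r=6.5 cylinder; clipping to the common part keeps 28.82 mm² — 1 connected region; the cube at (8, 15.5) (footprint 18.5×12) is included at this height; Taking the union: the 2 present regions are separate (no shared area or edge), so areas and boundary lengths simply add and each stays a separate island — 2 connected regions. Overall, the cross-section has 2 separate islands. Island count = 2.

2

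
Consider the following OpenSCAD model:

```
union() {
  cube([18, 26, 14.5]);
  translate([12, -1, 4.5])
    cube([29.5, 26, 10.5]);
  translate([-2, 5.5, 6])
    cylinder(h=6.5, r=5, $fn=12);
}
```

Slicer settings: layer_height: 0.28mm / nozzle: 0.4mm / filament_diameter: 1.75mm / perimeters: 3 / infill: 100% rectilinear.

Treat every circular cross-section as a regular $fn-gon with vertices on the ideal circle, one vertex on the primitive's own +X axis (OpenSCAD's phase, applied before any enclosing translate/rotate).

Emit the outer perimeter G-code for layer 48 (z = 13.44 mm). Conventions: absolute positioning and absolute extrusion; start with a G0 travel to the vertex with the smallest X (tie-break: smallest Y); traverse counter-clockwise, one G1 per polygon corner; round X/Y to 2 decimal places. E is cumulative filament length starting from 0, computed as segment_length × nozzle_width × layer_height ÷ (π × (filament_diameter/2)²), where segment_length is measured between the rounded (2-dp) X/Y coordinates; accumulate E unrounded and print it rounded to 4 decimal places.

G0 X0.00 Y0.00 Z13.44
G1 X12.00 Y0.00 E0.5588
G1 X12.00 Y-1.00 E0.6053
G1 X41.50 Y-1.00 E1.9790
G1 X41.50 Y25.00 E3.1896
G1 X18.00 Y25.00 E4.2839
G1 X18.00 Y26.00 E4.3305
G1 X0.00 Y26.00 E5.1686
G1 X0.00 Y0.00 E6.3793

At z = 13.44 mm: the 18×26 cube contributes its full rectangle; the 29.5×26 cube at (12, -1) contributes its full rectangle; the cylinder at (-2, 5.5) does not reach this height (z outside [6, 12.5]); Taking the union: the regions partially overlap (shared area 150.00 mm²), so overlapping operands fuse into one piece — 1 connected region. The outline is a single polygon with 8 vertices. Extrusion per mm of travel: 0.4 × 0.28 / (π × 0.875²) = 0.046564. Accumulating E over each segment gives final E = 6.3793.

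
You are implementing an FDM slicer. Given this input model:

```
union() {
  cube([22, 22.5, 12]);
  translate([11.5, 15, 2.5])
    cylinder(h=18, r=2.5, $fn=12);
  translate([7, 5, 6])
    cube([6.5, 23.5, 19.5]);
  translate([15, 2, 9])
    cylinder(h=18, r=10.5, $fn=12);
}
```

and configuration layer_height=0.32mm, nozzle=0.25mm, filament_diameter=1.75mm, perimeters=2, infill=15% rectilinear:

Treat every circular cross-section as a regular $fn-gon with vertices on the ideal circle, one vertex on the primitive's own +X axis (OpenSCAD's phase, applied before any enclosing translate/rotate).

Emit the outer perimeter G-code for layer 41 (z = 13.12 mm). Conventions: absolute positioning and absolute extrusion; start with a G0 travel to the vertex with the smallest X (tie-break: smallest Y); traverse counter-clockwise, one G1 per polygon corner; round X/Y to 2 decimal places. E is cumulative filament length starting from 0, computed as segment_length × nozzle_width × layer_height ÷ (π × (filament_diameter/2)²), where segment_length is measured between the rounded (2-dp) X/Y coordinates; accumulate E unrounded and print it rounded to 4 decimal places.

G0 X4.50 Y2.00 Z13.12
G1 X5.91 Y-3.25 E0.1808
G1 X9.75 Y-7.09 E0.3614
G1 X15.00 Y-8.50 E0.5422
G1 X20.25 Y-7.09 E0.7230
G1 X24.09 Y-3.25 E0.9037
G1 X25.50 Y2.00 E1.0845
G1 X24.09 Y7.25 E1.2653
G1 X20.25 Y11.09 E1.4459
G1 X15.00 Y12.50 E1.6267
G1 X13.50 Y12.10 E1.6783
G1 X13.50 Y13.58 E1.7275
G1 X13.67 Y13.75 E1.7355
G1 X14.00 Y15.00 E1.7785
G1 X13.67 Y16.25 E1.8215
G1 X13.50 Y16.42 E1.8295
G1 X13.50 Y28.50 E2.2313
G1 X7.00 Y28.50 E2.4475
G1 X7.00 Y8.34 E3.1180
G1 X5.91 Y7.25 E3.1693
G1 X4.50 Y2.00 E3.3501

At z = 13.12 mm: the cube is not intersected at this z (z outside [0, 12]); the r=2.5 cylinder at (11.5, 15) gives a regular 12-gon of circumradius 2.5 (constant along its height); the cube at (7, 5) is present — its section is the full 6.5×23.5 rectangle; the cylinder at (15, 2): section is a regular 12-gon, circumradius r=10.5; Merging all regions: the regions partially overlap (shared area 55.60 mm²), so overlapping operands fuse into one piece — 1 connected region. The outline is a single polygon with 20 vertices. Extrusion per mm of travel: 0.25 × 0.32 / (π × 0.875²) = 0.033260. Accumulating E over each segment gives final E = 3.3501.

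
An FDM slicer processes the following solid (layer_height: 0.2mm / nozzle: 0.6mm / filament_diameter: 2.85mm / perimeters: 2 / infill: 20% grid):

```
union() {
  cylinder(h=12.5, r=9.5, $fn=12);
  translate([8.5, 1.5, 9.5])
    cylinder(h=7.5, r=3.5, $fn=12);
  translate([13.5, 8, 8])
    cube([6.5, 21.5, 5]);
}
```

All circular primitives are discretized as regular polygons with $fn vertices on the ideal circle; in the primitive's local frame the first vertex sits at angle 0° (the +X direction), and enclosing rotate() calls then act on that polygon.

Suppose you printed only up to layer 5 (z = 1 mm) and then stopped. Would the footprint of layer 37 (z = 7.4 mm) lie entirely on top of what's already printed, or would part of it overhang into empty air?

Compare the two slices. At z = 1: the r=9.5 cylinder contributes a regular 12-gon of circumradius 9.5 (area = (12/2)·9.500²·sin(360°/12) = 270.75 mm²); the cylinder at (8.5, 1.5) does not reach this height (z outside [9.5, 17]); the cube at (13.5, 8) is absent (z outside [8, 13]); Combining (union): only the r=9.5 cylinder is present, so the union is just that shape — area = 270.75 mm². At z = 7.4: the cylinder: section is a regular 12-gon, circumradius r=9.5 (area = (12/2)·9.500²·sin(360°/12) = 270.75 mm²); the cylinder at (8.5, 1.5) is not intersected at this z (z outside [9.5, 17]); the cube at (13.5, 8) is not intersected at this z (z outside [8, 13]); Taking the union: only the r=9.5 cylinder is present, so the union is just that shape — area = 270.75 mm². Checking containment: the cross-section at z = 7.4 is a subset of the cross-section at z = 1.

entirely on top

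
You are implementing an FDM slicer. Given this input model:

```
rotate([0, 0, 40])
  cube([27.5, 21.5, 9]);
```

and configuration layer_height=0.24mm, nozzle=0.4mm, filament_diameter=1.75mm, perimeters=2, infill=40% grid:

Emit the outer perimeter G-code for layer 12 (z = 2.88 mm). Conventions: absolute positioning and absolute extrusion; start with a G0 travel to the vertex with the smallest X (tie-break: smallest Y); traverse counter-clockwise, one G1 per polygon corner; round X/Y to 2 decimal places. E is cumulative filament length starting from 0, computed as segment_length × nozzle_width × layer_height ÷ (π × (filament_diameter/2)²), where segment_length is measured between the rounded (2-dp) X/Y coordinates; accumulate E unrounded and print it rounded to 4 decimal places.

G0 X-13.82 Y16.47 Z2.88
G1 X0.00 Y0.00 E0.8581
G1 X21.07 Y17.68 E1.9559
G1 X7.25 Y34.15 E2.8140
G1 X-13.82 Y16.47 E3.9118

At z = 2.88 mm: the cube is present — its section is the full 27.5×21.5 rectangle; (whole slice rotated 40° about Z — lengths, areas and connectivity unchanged). The outline is a single polygon with 4 vertices. Extrusion per mm of travel: 0.4 × 0.24 / (π × 0.875²) = 0.039912. Accumulating E over each segment gives final E = 3.9118.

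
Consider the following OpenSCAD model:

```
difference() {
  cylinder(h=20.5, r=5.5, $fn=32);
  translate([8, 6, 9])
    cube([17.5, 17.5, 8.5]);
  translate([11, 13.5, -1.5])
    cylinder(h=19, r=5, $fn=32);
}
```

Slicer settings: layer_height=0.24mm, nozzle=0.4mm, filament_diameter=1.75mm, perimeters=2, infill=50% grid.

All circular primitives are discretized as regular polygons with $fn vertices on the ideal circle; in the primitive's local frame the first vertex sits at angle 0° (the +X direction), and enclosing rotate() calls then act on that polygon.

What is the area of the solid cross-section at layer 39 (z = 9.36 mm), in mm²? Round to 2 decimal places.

At z = 9.36 mm: the r=5.5 cylinder gives a regular 32-gon of circumradius 5.5 (constant along its height) (area = (32/2)·5.500²·sin(360°/32) = 94.42 mm²); the cube at (8, 6) is present — its section is the full 17.5×17.5 rectangle (area 306.25 mm²); the cylinder at (11, 13.5): section is a regular 32-gon, circumradius r=5 (area = (32/2)·5.000²·sin(360°/32) = 78.04 mm²); After the difference (first − rest): starting from the r=5.5 cylinder (94.42 mm²), the 17.5×17.5 cube at (8, 6) misses the remaining region (no effect); the r=5 cylinder at (11, 13.5) misses the remaining region (no effect) — area = 94.42 mm². Overall, the cross-section is a single solid region. Net area = 94.42 mm².

94.42 mm²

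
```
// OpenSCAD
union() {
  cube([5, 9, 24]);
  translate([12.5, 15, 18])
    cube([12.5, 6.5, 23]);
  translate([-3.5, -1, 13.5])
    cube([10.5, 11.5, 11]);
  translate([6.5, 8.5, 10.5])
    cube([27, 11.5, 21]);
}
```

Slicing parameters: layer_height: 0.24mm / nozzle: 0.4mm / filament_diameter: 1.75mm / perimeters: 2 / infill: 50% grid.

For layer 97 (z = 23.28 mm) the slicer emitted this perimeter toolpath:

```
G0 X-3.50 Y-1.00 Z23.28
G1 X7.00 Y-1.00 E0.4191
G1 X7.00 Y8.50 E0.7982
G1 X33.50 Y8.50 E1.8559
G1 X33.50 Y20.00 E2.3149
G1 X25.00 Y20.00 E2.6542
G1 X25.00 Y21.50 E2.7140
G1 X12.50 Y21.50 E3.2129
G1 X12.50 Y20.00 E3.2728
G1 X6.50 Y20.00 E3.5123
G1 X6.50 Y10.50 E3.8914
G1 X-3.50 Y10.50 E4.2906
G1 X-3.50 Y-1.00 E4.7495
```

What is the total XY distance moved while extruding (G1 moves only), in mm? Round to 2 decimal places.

119.00 mm

Sum the Euclidean lengths of each G1 segment: total = 119.00 mm.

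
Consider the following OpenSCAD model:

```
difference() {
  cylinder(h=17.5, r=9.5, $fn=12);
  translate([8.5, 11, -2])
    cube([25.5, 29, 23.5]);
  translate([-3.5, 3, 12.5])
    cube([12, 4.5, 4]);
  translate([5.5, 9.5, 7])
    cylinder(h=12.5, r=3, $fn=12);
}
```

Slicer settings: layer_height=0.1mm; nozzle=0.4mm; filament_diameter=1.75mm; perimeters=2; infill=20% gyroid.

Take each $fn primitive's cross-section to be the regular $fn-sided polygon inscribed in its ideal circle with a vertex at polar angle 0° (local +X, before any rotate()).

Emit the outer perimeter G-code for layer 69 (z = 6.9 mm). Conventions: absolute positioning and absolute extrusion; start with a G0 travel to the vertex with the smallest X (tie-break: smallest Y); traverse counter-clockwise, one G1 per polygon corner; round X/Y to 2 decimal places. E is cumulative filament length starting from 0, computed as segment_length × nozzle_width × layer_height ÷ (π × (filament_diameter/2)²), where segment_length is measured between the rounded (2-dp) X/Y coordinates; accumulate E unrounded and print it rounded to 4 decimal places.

At z = 6.9 mm: the r=9.5 cylinder gives a regular 12-gon of circumradius 9.5 (constant along its height); the cube at (8.5, 11) is present — its section is the full 25.5×29 rectangle; the cube at (-3.5, 3) is absent (z outside [12.5, 16.5]); the cylinder at (5.5, 9.5) does not reach this height (z outside [7, 19.5]); After the difference (first − rest): starting from the r=9.5 cylinder, the 25.5×29 cube at (8.5, 11) misses the remaining region (no effect) — 1 connected region. The outline is a single polygon with 12 vertices. Extrusion per mm of travel: 0.4 × 0.1 / (π × 0.875²) = 0.016630. Accumulating E over each segment gives final E = 0.9815.

G0 X-9.50 Y0.00 Z6.90
G1 X-8.23 Y-4.75 E0.0818
G1 X-4.75 Y-8.23 E0.1636
G1 X0.00 Y-9.50 E0.2454
G1 X4.75 Y-8.23 E0.3271
G1 X8.23 Y-4.75 E0.4090
G1 X9.50 Y0.00 E0.4908
G1 X8.23 Y4.75 E0.5725
G1 X4.75 Y8.23 E0.6544
G1 X0.00 Y9.50 E0.7361
G1 X-4.75 Y8.23 E0.8179
G1 X-8.23 Y4.75 E0.8997
G1 X-9.50 Y0.00 E0.9815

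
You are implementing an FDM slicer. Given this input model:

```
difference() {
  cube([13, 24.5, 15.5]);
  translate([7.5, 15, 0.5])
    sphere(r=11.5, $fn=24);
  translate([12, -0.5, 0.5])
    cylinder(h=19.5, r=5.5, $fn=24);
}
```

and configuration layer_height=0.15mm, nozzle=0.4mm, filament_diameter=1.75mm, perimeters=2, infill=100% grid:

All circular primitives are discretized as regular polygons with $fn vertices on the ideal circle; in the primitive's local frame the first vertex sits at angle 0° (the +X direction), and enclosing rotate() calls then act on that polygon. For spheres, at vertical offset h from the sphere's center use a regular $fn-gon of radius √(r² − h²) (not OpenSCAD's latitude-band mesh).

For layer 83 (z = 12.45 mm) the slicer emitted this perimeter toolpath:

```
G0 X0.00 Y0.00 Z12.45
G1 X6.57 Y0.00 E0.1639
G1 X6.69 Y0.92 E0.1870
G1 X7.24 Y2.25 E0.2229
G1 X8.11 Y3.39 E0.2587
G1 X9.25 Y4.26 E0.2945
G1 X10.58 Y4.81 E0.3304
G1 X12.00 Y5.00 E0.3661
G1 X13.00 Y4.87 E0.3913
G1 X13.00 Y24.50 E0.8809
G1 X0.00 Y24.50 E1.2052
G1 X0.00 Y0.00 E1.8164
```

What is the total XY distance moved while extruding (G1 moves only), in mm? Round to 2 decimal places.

Sum the Euclidean lengths of each G1 segment: total = 72.82 mm.

72.82 mm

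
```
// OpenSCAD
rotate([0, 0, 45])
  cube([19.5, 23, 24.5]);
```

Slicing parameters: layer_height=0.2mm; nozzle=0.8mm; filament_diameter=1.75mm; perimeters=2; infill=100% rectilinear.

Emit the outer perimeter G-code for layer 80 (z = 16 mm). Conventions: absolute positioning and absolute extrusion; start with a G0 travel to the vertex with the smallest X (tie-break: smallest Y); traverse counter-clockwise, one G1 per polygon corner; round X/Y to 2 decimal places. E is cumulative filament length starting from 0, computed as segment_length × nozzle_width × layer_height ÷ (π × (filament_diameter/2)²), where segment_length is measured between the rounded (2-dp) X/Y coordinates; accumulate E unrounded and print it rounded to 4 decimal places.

G0 X-16.26 Y16.26 Z16.00
G1 X0.00 Y0.00 E1.5296
G1 X13.79 Y13.79 E2.8269
G1 X-2.47 Y30.05 E4.3566
G1 X-16.26 Y16.26 E5.6538

At z = 16 mm: the cube is present — its section is the full 19.5×23 rectangle; (rotated 45° about Z; rotation is an isometry so areas/perimeters/island counts are preserved). The outline is a single polygon with 4 vertices. Extrusion per mm of travel: 0.8 × 0.2 / (π × 0.875²) = 0.066520. Accumulating E over each segment gives final E = 5.6538.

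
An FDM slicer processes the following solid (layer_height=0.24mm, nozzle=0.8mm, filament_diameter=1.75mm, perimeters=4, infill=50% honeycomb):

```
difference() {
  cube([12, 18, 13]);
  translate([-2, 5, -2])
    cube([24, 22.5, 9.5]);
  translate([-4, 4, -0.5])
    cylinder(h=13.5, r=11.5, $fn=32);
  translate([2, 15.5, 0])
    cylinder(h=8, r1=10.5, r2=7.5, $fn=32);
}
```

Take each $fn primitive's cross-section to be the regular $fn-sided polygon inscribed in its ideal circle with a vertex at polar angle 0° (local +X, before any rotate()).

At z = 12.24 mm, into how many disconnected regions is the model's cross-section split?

At z = 12.24 mm: the 12×18 cube contributes its full rectangle; the cube at (-2, 5) does not reach this height (z outside [-2, 7.5]); the r=11.5 cylinder at (-4, 4) contributes a regular 32-gon of circumradius 11.5; the cone at (2, 15.5) is not intersected at this z (z outside [0, 8]); Subtracting the remaining from the first: starting from the 12×18 cube, the r=11.5 cylinder at (-4, 4) partially overlaps it — only the 87.20 mm² overlap (of its 412.81 mm²) is removed, clipping the outline — 1 connected region. The result has 1 disconnected region.

1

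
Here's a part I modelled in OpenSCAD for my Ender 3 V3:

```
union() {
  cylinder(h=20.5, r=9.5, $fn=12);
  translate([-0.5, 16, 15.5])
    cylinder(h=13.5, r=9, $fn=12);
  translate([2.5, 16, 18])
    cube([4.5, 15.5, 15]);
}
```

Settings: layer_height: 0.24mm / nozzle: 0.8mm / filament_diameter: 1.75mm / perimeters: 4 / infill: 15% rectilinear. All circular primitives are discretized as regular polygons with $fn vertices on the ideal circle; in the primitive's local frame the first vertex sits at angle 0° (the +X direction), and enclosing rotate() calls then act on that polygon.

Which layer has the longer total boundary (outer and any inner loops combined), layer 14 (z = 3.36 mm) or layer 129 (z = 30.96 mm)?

Layer 14 (z = 3.36): the cylinder: section is a regular 12-gon, circumradius r=9.5 (perimeter = 2·12·9.500·sin(180°/12) = 59.01 mm); the cylinder at (-0.5, 16) does not reach this height (z outside [15.5, 29]); the cube at (2.5, 16) is absent (z outside [18, 33]); Taking the union: only the r=9.5 cylinder is present, so the union is just that shape — boundary = 59.01 mm. So its perimeter = 59.01 mm. Layer 129 (z = 30.96): the cylinder is not intersected at this z (z outside [0, 20.5]); the cylinder at (-0.5, 16) does not reach this height (z outside [15.5, 29]); the cube at (2.5, 16) is present — its section is the full 4.5×15.5 rectangle (perimeter 40.00 mm); Combining (union): only the 4.5×15.5 cube at (2.5, 16) is present, so the union is just that shape — boundary = 40.00 mm. So its perimeter = 40.00 mm. Layer 14 is larger (59.01 vs 40.00 mm).

layer 14 (z = 3.36 mm)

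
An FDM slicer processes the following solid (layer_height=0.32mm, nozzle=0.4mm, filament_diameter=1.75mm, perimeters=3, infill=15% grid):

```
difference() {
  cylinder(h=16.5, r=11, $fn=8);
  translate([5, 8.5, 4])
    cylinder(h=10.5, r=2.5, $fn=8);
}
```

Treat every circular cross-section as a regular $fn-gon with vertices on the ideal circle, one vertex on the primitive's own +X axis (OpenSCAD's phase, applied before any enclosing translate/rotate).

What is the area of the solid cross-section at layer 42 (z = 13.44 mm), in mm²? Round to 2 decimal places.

At z = 13.44 mm: the r=11 cylinder gives a regular 8-gon of circumradius 11 (constant along its height) (area = (8/2)·11.000²·sin(360°/8) = 342.24 mm²); the r=2.5 cylinder at (5, 8.5) contributes a regular 8-gon of circumradius 2.5 (area = (8/2)·2.500²·sin(360°/8) = 17.68 mm²); Taking the first minus the rest: starting from the r=11 cylinder (342.24 mm²), the r=2.5 cylinder at (5, 8.5) partially overlaps it — only the 10.67 mm² overlap (of its 17.68 mm²) is removed, clipping the outline — area = 331.57 mm². Overall, the cross-section is a single solid region. Net area = 331.57 mm².

331.57 mm²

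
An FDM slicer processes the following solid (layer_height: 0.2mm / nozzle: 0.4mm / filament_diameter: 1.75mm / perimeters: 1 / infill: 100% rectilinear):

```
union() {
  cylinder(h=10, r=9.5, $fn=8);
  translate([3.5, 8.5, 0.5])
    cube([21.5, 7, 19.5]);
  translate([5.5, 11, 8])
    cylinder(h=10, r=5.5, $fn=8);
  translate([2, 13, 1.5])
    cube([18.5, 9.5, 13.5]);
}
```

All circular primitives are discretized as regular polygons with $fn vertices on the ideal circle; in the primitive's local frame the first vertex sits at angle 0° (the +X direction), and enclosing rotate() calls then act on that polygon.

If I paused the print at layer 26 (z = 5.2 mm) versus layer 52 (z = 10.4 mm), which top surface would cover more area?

Layer 26 (z = 5.2): the cylinder: section is a regular 8-gon, circumradius r=9.5 (area = (8/2)·9.500²·sin(360°/8) = 255.27 mm²); the 21.5×7 cube at (3.5, 8.5) contributes its full rectangle (area 150.50 mm²); the cylinder at (5.5, 11) is not intersected at this z (z outside [8, 18]); the cube at (2, 13) is present — its section is the full 18.5×9.5 rectangle (area 175.75 mm²); Merging all regions: the regions partially overlap — summed areas 581.52 mm² minus the doubly-counted overlap 42.50 mm² gives 539.02 mm² — area = 539.02 mm². So its area = 539.02 mm². Layer 52 (z = 10.4): the cylinder is not intersected at this z (z outside [0, 10]); the cube at (3.5, 8.5) is present — its section is the full 21.5×7 rectangle (area 150.50 mm²); the r=5.5 cylinder at (5.5, 11) contributes a regular 8-gon of circumradius 5.5 (area = (8/2)·5.500²·sin(360°/8) = 85.56 mm²); the cube at (2, 13) (footprint 18.5×9.5) is included at this height (area 175.75 mm²); Merging all regions: the regions partially overlap — summed areas 411.81 mm² minus the doubly-counted overlap 95.06 mm² gives 316.75 mm² — area = 316.75 mm². So its area = 316.75 mm². Layer 26 is larger (539.02 vs 316.75 mm²).

layer 26 (z = 5.2 mm)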